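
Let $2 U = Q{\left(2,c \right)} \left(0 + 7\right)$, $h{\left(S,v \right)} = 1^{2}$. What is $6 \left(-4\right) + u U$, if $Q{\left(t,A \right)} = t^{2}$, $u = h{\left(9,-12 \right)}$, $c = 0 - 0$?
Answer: $-10$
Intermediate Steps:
$c = 0$ ($c = 0 + 0 = 0$)
$h{\left(S,v \right)} = 1$
$u = 1$
$U = 14$ ($U = \frac{2^{2} \left(0 + 7\right)}{2} = \frac{4 \cdot 7}{2} = \frac{1}{2} \cdot 28 = 14$)
$6 \left(-4\right) + u U = 6 \left(-4\right) + 1 \cdot 14 = -24 + 14 = -10$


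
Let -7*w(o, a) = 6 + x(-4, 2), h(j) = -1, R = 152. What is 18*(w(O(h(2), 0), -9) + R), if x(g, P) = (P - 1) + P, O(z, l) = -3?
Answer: 18990/7 ≈ 2712.9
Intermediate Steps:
x(g, P) = -1 + 2*P (x(g, P) = (-1 + P) + P = -1 + 2*P)
w(o, a) = -9/7 (w(o, a) = -(6 + (-1 + 2*2))/7 = -(6 + (-1 + 4))/7 = -(6 + 3)/7 = -⅐*9 = -9/7)
18*(w(O(h(2), 0), -9) + R) = 18*(-9/7 + 152) = 18*(1055/7) = 18990/7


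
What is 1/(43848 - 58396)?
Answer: -1/14548 ≈ -6.8738e-5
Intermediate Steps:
1/(43848 - 58396) = 1/(-14548) = -1/14548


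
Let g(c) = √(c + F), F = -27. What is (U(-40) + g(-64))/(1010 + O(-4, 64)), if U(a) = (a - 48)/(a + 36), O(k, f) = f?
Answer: 11/537 + I*√91/1074 ≈ 0.020484 + 0.0088821*I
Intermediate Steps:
g(c) = √(-27 + c) (g(c) = √(c - 27) = √(-27 + c))
U(a) = (-48 + a)/(36 + a)
(U(-40) + g(-64))/(1010 + O(-4, 64)) = ((-48 - 40)/(36 - 40) + √(-27 - 64))/(1010 + 64) = (-88/(-4) + √(-91))/1074 = (-¼*(-88) + I*√91)*(1/1074) = (22 + I*√91)*(1/1074) = 11/537 + I*√91/1074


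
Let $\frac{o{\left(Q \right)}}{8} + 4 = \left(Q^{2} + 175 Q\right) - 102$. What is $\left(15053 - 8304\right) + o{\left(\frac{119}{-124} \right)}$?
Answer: $\frac{8773583}{1922} \approx 4564.8$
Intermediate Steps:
$o{\left(Q \right)} = -848 + 8 Q^{2} + 1400 Q$ ($o{\left(Q \right)} = -32 + 8 \left(\left(Q^{2} + 175 Q\right) - 102\right) = -32 + 8 \left(-102 + Q^{2} + 175 Q\right) = -32 + \left(-816 + 8 Q^{2} + 1400 Q\right) = -848 + 8 Q^{2} + 1400 Q$)
$\left(15053 - 8304\right) + o{\left(\frac{119}{-124} \right)} = \left(15053 - 8304\right) + \left(-848 + 8 \left(\frac{119}{-124}\right)^{2} + 1400 \frac{119}{-124}\right) = 6749 + \left(-848 + 8 \left(119 \left(- \frac{1}{124}\right)\right)^{2} + 1400 \cdot 119 \left(- \frac{1}{124}\right)\right) = 6749 + \left(-848 + 8 \left(- \frac{119}{124}\right)^{2} + 1400 \left(- \frac{119}{124}\right)\right) = 6749 - \frac{4197995}{1922} = \frac{8773583}{1922}$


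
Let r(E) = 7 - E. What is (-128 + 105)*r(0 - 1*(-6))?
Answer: -23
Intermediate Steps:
(-128 + 105)*r(0 - 1*(-6)) = (-128 + 105)*(7 - (0 - 1*(-6))) = -23*(7 - (0 + 6)) = -23*(7 - 1*6) = -23*(7 - 6) = -23*1 = -23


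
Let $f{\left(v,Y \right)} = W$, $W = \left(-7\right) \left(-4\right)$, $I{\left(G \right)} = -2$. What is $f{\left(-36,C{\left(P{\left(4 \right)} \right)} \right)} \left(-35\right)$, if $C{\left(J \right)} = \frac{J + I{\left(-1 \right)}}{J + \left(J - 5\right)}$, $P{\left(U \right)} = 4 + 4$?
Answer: $-980$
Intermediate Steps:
$P{\left(U \right)} = 8$
$C{\left(J \right)} = \frac{-2 + J}{-5 + 2 J}$ ($C{\left(J \right)} = \frac{J - 2}{J + \left(J - 5\right)} = \frac{-2 + J}{J + \left(J - 5\right)} = \frac{-2 + J}{J + \left(-5 + J\right)} = \frac{-2 + J}{-5 + 2 J}$)
$W = 28$
$f{\left(v,Y \right)} = 28$
$f{\left(-36,C{\left(P{\left(4 \right)} \right)} \right)} \left(-35\right) = 28 \left(-35\right) = -980$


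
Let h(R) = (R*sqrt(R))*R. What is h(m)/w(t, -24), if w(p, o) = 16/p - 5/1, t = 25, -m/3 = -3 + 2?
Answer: -225*sqrt(3)/109 ≈ -3.5753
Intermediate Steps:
m = 3 (m = -3*(-3 + 2) = -3*(-1) = 3)
w(p, o) = -5 + 16/p (w(p, o) = 16/p - 5*1 = 16/p - 5 = -5 + 16/p)
h(R) = R**(5/2) (h(R) = R**(3/2)*R = R**(5/2))
h(m)/w(t, -24) = 3**(5/2)/(-5 + 16/25) = (9*sqrt(3))/(-5 + 16*(1/25)) = (9*sqrt(3))/(-5 + 16/25) = (9*sqrt(3))/(-109/25) = (9*sqrt(3))*(-25/109) = -225*sqrt(3)/109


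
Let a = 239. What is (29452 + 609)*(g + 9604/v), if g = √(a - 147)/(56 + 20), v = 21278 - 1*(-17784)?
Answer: 144352922/19531 + 30061*√23/38 ≈ 11185.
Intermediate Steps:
v = 39062 (v = 21278 + 17784 = 39062)
g = √23/38 (g = √(239 - 147)/(56 + 20) = √92/76 = (2*√23)*(1/76) = √23/38 ≈ 0.12621)
(29452 + 609)*(g + 9604/v) = (29452 + 609)*(√23/38 + 9604/39062) = 30061*(√23/38 + 9604*(1/39062)) = 30061*(√23/38 + 4802/19531) = 30061*(4802/19531 + √23/38) = 144352922/19531 + 30061*√23/38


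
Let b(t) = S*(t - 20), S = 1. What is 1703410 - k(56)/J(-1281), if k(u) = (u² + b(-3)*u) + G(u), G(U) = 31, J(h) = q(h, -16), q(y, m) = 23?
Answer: 39176551/23 ≈ 1.7033e+6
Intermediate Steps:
J(h) = 23
b(t) = -20 + t (b(t) = 1*(t - 20) = 1*(-20 + t) = -20 + t)
k(u) = 31 + u² - 23*u (k(u) = (u² + (-20 - 3)*u) + 31 = (u² - 23*u) + 31 = 31 + u² - 23*u)
1703410 - k(56)/J(-1281) = 1703410 - (31 + 56² - 23*56)/23 = 1703410 - (31 + 3136 - 1288)/23 = 1703410 - 1879/23 = 39176551/23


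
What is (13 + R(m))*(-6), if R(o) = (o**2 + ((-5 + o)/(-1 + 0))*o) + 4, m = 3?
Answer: -192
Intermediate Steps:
R(o) = 4 + o**2 + o*(5 - o) (R(o) = (o**2 + ((-5 + o)/(-1))*o) + 4 = (o**2 + ((-5 + o)*(-1))*o) + 4 = (o**2 + (5 - o)*o) + 4 = (o**2 + o*(5 - o)) + 4 = 4 + o**2 + o*(5 - o))
(13 + R(m))*(-6) = (13 + (4 + 5*3))*(-6) = (13 + (4 + 15))*(-6) = (13 + 19)*(-6) = 32*(-6) = -192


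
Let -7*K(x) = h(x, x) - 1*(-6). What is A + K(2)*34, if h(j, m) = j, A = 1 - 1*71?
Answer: -762/7 ≈ -108.86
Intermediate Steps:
A = -70 (A = 1 - 71 = -70)
K(x) = -6/7 - x/7 (K(x) = -(x - 1*(-6))/7 = -(x + 6)/7 = -(6 + x)/7 = -6/7 - x/7)
A + K(2)*34 = -70 + (-6/7 - ⅐*2)*34 = -70 + (-6/7 - 2/7)*34 = -70 - 8/7*34 = -70 - 272/7 = -762/7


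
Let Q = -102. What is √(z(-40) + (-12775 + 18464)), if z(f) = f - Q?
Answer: 9*√71 ≈ 75.835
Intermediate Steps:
z(f) = 102 + f (z(f) = f - 1*(-102) = f + 102 = 102 + f)
√(z(-40) + (-12775 + 18464)) = √((102 - 40) + (-12775 + 18464)) = √(62 + 5689) = √5751 = 9*√71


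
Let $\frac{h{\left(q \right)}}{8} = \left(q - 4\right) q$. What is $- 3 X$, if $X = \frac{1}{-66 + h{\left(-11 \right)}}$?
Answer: $- \frac{1}{418} \approx -0.0023923$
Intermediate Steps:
$h{\left(q \right)} = 8 q \left(-4 + q\right)$ ($h{\left(q \right)} = 8 \left(q - 4\right) q = 8 \left(-4 + q\right) q = 8 q \left(-4 + q\right)$)
$X = \frac{1}{1254}$ ($X = \frac{1}{-66 + 8 \left(-11\right) \left(-4 - 11\right)} = \frac{1}{-66 + 8 \left(-11\right) \left(-15\right)} = \frac{1}{-66 + 1320} = \frac{1}{1254} \approx 0.00079745$)
$- 3 X = \left(-3\right) \frac{1}{1254} = - \frac{1}{418}$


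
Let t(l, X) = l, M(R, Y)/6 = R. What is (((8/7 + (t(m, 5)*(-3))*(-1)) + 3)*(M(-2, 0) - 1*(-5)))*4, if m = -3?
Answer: 136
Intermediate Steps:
M(R, Y) = 6*R
(((8/7 + (t(m, 5)*(-3))*(-1)) + 3)*(M(-2, 0) - 1*(-5)))*4 = (((8/7 - 3*(-3)*(-1)) + 3)*(6*(-2) - 1*(-5)))*4 = (((8*(⅐) + 9*(-1)) + 3)*(-12 + 5))*4 = (((8/7 - 9) + 3)*(-7))*4 = ((-55/7 + 3)*(-7))*4 = -34/7*(-7)*4 = 34*4 = 136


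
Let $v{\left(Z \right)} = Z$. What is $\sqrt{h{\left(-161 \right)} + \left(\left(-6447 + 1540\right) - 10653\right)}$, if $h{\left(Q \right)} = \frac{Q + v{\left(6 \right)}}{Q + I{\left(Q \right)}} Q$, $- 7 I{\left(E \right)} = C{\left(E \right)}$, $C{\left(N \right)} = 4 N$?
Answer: $\frac{i \sqrt{143295}}{3} \approx 126.18 i$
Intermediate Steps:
$I{\left(E \right)} = - \frac{4 E}{7}$
$h{\left(Q \right)} = 14 + \frac{7 Q}{3}$ ($h{\left(Q \right)} = \frac{Q + 6}{Q - \frac{4 Q}{7}} Q = \frac{6 + Q}{\frac{3}{7} Q} Q = \left(6 + Q\right) \frac{7}{3 Q} Q = \frac{7 \left(6 + Q\right)}{3 Q} Q = 14 + \frac{7 Q}{3}$)
$\sqrt{h{\left(-161 \right)} + \left(\left(-6447 + 1540\right) - 10653\right)} = \sqrt{\left(14 + \frac{7}{3} \left(-161\right)\right) + \left(\left(-6447 + 1540\right) - 10653\right)} = \sqrt{\left(14 - \frac{1127}{3}\right) - 15560} = \sqrt{- \frac{1085}{3} - 15560} = \sqrt{- \frac{47765}{3}} = \frac{i \sqrt{143295}}{3}$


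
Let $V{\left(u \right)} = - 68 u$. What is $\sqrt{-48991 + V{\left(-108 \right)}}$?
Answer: $i \sqrt{41647} \approx 204.08 i$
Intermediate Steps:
$\sqrt{-48991 + V{\left(-108 \right)}} = \sqrt{-48991 - -7344} = \sqrt{-48991 + 7344} = \sqrt{-41647} = i \sqrt{41647}$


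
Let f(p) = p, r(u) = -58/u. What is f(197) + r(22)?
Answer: 2138/11 ≈ 194.36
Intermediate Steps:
f(197) + r(22) = 197 - 58/22 = 197 - 58*1/22 = 197 - 29/11 = 2138/11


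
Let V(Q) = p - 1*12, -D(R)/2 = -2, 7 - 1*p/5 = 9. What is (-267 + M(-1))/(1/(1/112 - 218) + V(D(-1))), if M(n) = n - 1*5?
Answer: 6665295/537242 ≈ 12.407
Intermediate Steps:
p = -10 (p = 35 - 5*9 = 35 - 45 = -10)
D(R) = 4 (D(R) = -2*(-2) = 4)
V(Q) = -22 (V(Q) = -10 - 1*12 = -10 - 12 = -22)
M(n) = -5 + n (M(n) = n - 5 = -5 + n)
(-267 + M(-1))/(1/(1/112 - 218) + V(D(-1))) = (-267 + (-5 - 1))/(1/(1/112 - 218) - 22) = (-267 - 6)/(1/(1/112 - 218) - 22) = -273/(1/(-24415/112) - 22) = -273/(-112/24415 - 22) = -273/(-537242/24415) = -273*(-24415/537242) = 6665295/537242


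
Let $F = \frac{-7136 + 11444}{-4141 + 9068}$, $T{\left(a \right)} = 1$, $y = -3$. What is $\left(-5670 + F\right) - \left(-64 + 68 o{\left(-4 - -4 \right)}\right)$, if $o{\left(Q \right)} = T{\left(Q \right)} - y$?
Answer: $- \frac{28956598}{4927} \approx -5877.1$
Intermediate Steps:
$o{\left(Q \right)} = 4$ ($o{\left(Q \right)} = 1 - -3 = 1 + 3 = 4$)
$F = \frac{4308}{4927} \approx 0.87437$
$\left(-5670 + F\right) - \left(-64 + 68 o{\left(-4 - -4 \right)}\right) = \left(-5670 + \frac{4308}{4927}\right) + \left(64 - 272\right) = - \frac{27931782}{4927} + \left(64 - 272\right) = - \frac{27931782}{4927} - 208 = - \frac{28956598}{4927}$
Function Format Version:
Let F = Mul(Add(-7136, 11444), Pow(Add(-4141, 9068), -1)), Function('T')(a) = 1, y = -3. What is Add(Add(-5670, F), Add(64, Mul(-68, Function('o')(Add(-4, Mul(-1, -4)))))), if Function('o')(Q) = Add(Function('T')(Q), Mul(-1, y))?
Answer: Rational(-28956598, 4927) ≈ -5877.1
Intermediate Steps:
Function('o')(Q) = 4 (Function('o')(Q) = Add(1, Mul(-1, -3)) = Add(1, 3) = 4)
F = Rational(4308, 4927) (F = Mul(4308, Pow(4927, -1)) = Mul(4308, Rational(1, 4927)) = Rational(4308, 4927) ≈ 0.87437)
Add(Add(-5670, F), Add(64, Mul(-68, Function('o')(Add(-4, Mul(-1, -4)))))) = Add(Add(-5670, Rational(4308, 4927)), Add(64, Mul(-68, 4))) = Add(Rational(-27931782, 4927), Add(64, -272)) = Add(Rational(-27931782, 4927), -208) = Rational(-28956598, 4927)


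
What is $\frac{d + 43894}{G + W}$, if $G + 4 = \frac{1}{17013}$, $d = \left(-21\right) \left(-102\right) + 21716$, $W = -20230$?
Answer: $- \frac{1152664776}{344241041} \approx -3.3484$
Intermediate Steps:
$d = 23858$ ($d = 2142 + 21716 = 23858$)
$G = - \frac{68051}{17013}$ ($G = -4 + \frac{1}{17013} = - \frac{68051}{17013} \approx -3.9999$)
$\frac{d + 43894}{G + W} = \frac{23858 + 43894}{- \frac{68051}{17013} - 20230} = \frac{67752}{- \frac{344241041}{17013}} = 67752 \left(- \frac{17013}{344241041}\right) = - \frac{1152664776}{344241041}$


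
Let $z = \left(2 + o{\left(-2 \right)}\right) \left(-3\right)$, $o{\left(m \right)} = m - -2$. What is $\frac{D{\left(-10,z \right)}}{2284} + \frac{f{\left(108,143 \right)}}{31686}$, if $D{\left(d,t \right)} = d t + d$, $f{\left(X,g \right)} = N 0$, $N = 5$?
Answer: $\frac{25}{1142} \approx 0.021891$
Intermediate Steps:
$o{\left(m \right)} = 2 + m$ ($o{\left(m \right)} = m + 2 = 2 + m$)
$z = -6$ ($z = \left(2 + \left(2 - 2\right)\right) \left(-3\right) = \left(2 + 0\right) \left(-3\right) = 2 \left(-3\right) = -6$)
$f{\left(X,g \right)} = 0$ ($f{\left(X,g \right)} = 5 \cdot 0 = 0$)
$D{\left(d,t \right)} = d + d t$
$\frac{D{\left(-10,z \right)}}{2284} + \frac{f{\left(108,143 \right)}}{31686} = \frac{\left(-10\right) \left(1 - 6\right)}{2284} + \frac{0}{31686} = \left(-10\right) \left(-5\right) \frac{1}{2284} + 0 \cdot \frac{1}{31686} = 50 \cdot \frac{1}{2284} + 0 = \frac{25}{1142} + 0 = \frac{25}{1142}$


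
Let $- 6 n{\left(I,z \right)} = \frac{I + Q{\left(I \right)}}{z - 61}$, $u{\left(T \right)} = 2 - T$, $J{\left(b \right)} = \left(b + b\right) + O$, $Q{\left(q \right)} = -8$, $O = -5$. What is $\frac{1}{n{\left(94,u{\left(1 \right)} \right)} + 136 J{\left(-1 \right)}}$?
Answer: $- \frac{180}{171317} \approx -0.0010507$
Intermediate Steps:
$J{\left(b \right)} = -5 + 2 b$ ($J{\left(b \right)} = \left(b + b\right) - 5 = 2 b - 5 = -5 + 2 b$)
$n{\left(I,z \right)} = - \frac{-8 + I}{6 \left(-61 + z\right)}$ ($n{\left(I,z \right)} = - \frac{\left(I - 8\right) \frac{1}{z - 61}}{6} = - \frac{\left(-8 + I\right) \frac{1}{-61 + z}}{6} = - \frac{\frac{1}{-61 + z} \left(-8 + I\right)}{6} = - \frac{-8 + I}{6 \left(-61 + z\right)}$)
$\frac{1}{n{\left(94,u{\left(1 \right)} \right)} + 136 J{\left(-1 \right)}} = \frac{1}{\frac{8 - 94}{6 \left(-61 + \left(2 - 1\right)\right)} + 136 \left(-5 + 2 \left(-1\right)\right)} = \frac{1}{\frac{8 - 94}{6 \left(-61 + \left(2 - 1\right)\right)} + 136 \left(-5 - 2\right)} = \frac{1}{\frac{1}{6} \frac{1}{-61 + 1} \left(-86\right) + 136 \left(-7\right)} = \frac{1}{\frac{1}{6} \frac{1}{-60} \left(-86\right) - 952} = \frac{1}{\frac{1}{6} \left(- \frac{1}{60}\right) \left(-86\right) - 952} = \frac{1}{\frac{43}{180} - 952} = \frac{1}{- \frac{171317}{180}} = - \frac{180}{171317}$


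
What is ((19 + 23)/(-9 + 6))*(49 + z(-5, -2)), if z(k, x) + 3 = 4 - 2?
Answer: -672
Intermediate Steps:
z(k, x) = -1 (z(k, x) = -3 + (4 - 2) = -3 + 2 = -1)
((19 + 23)/(-9 + 6))*(49 + z(-5, -2)) = ((19 + 23)/(-9 + 6))*(49 - 1) = (42/(-3))*48 = (42*(-⅓))*48 = -14*48 = -672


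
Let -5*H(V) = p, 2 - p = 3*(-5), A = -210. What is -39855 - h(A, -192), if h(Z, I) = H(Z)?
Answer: -199258/5 ≈ -39852.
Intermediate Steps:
p = 17 (p = 2 - 3*(-5) = 2 - 1*(-15) = 2 + 15 = 17)
H(V) = -17/5 (H(V) = -⅕*17 = -17/5)
h(Z, I) = -17/5
-39855 - h(A, -192) = -39855 - 1*(-17/5) = -39855 + 17/5 = -199258/5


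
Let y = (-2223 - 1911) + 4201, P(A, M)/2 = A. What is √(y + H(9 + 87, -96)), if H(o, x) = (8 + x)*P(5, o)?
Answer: I*√813 ≈ 28.513*I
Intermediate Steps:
P(A, M) = 2*A
y = 67 (y = -4134 + 4201 = 67)
H(o, x) = 80 + 10*x (H(o, x) = (8 + x)*(2*5) = (8 + x)*10 = 80 + 10*x)
√(y + H(9 + 87, -96)) = √(67 + (80 + 10*(-96))) = √(67 + (80 - 960)) = √(67 - 880) = √(-813) = I*√813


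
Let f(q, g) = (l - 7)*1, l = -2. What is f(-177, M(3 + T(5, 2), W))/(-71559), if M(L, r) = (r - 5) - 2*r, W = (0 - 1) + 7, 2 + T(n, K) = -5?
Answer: 1/7951 ≈ 0.00012577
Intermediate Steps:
T(n, K) = -7 (T(n, K) = -2 - 5 = -7)
W = 6 (W = -1 + 7 = 6)
M(L, r) = -5 - r (M(L, r) = (-5 + r) - 2*r = -5 - r)
f(q, g) = -9 (f(q, g) = (-2 - 7)*1 = -9*1 = -9)
f(-177, M(3 + T(5, 2), W))/(-71559) = -9/(-71559) = -9*(-1/71559) = 1/7951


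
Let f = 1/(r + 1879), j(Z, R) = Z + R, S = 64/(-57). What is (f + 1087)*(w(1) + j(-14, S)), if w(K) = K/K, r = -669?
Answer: -211758631/13794 ≈ -15352.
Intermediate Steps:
S = -64/57 (S = 64*(-1/57) = -64/57 ≈ -1.1228)
w(K) = 1
j(Z, R) = R + Z
f = 1/1210 (f = 1/(-669 + 1879) = 1/1210 ≈ 0.00082645)
(f + 1087)*(w(1) + j(-14, S)) = (1/1210 + 1087)*(1 + (-64/57 - 14)) = 1315271*(1 - 862/57)/1210 = (1315271/1210)*(-805/57) = -211758631/13794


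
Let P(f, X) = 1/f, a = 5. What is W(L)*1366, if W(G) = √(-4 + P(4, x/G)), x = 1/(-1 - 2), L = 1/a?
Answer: 683*I*√15 ≈ 2645.2*I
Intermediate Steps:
L = ⅕ (L = 1/5 = ⅕ ≈ 0.20000)
x = -⅓ (x = 1/(-3) = -⅓ ≈ -0.33333)
W(G) = I*√15/2 (W(G) = √(-4 + 1/4) = √(-4 + ¼) = √(-15/4) = I*√15/2)
W(L)*1366 = (I*√15/2)*1366 = 683*I*√15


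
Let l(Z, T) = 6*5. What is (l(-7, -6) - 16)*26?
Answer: 364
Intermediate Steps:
l(Z, T) = 30
(l(-7, -6) - 16)*26 = (30 - 16)*26 = 14*26 = 364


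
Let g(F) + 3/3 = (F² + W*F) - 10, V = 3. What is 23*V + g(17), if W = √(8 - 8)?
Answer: 347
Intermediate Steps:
W = 0 (W = √0 = 0)
g(F) = -11 + F² (g(F) = -1 + ((F² + 0*F) - 10) = -1 + ((F² + 0) - 10) = -1 + (F² - 10) = -1 + (-10 + F²) = -11 + F²)
23*V + g(17) = 23*3 + (-11 + 17²) = 69 + (-11 + 289) = 69 + 278 = 347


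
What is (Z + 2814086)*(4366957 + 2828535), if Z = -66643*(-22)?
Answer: 30798375114144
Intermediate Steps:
Z = 1466146
(Z + 2814086)*(4366957 + 2828535) = (1466146 + 2814086)*(4366957 + 2828535) = 4280232*7195492 = 30798375114144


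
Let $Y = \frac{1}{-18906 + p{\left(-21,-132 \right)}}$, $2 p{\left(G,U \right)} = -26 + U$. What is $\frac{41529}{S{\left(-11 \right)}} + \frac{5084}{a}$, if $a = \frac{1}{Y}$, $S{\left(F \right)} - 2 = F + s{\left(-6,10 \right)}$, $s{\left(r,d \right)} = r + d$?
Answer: $- \frac{157690697}{18985} \approx -8306.1$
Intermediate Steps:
$s{\left(r,d \right)} = d + r$
$S{\left(F \right)} = 6 + F$ ($S{\left(F \right)} = 2 + \left(F + \left(10 - 6\right)\right) = 2 + \left(F + 4\right) = 2 + \left(4 + F\right) = 6 + F$)
$p{\left(G,U \right)} = -13 + \frac{U}{2}$ ($p{\left(G,U \right)} = \frac{-26 + U}{2} = -13 + \frac{U}{2}$)
$Y = - \frac{1}{18985}$ ($Y = \frac{1}{-18906 + \left(-13 + \frac{1}{2} \left(-132\right)\right)} = \frac{1}{-18906 - 79} = \frac{1}{-18985} = - \frac{1}{18985} \approx -5.2673 \cdot 10^{-5}$)
$a = -18985$ ($a = \frac{1}{- \frac{1}{18985}} = -18985$)
$\frac{41529}{S{\left(-11 \right)}} + \frac{5084}{a} = \frac{41529}{6 - 11} + \frac{5084}{-18985} = \frac{41529}{-5} + 5084 \left(- \frac{1}{18985}\right) = 41529 \left(- \frac{1}{5}\right) - \frac{5084}{18985} = - \frac{41529}{5} - \frac{5084}{18985} = - \frac{157690697}{18985}$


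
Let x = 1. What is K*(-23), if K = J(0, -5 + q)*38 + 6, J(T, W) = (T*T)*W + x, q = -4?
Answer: -1012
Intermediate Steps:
J(T, W) = 1 + W*T² (J(T, W) = (T*T)*W + 1 = T²*W + 1 = W*T² + 1 = 1 + W*T²)
K = 44 (K = (1 + (-5 - 4)*0²)*38 + 6 = (1 - 9*0)*38 + 6 = (1 + 0)*38 + 6 = 1*38 + 6 = 38 + 6 = 44)
K*(-23) = 44*(-23) = -1012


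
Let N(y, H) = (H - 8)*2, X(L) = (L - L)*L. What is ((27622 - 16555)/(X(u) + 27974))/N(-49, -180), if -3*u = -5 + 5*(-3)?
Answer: -11067/10518224 ≈ -0.0010522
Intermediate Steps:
u = 20/3 (u = -(-5 + 5*(-3))/3 = -(-5 - 15)/3 = -⅓*(-20) = 20/3 ≈ 6.6667)
X(L) = 0 (X(L) = 0*L = 0)
N(y, H) = -16 + 2*H (N(y, H) = (-8 + H)*2 = -16 + 2*H)
((27622 - 16555)/(X(u) + 27974))/N(-49, -180) = ((27622 - 16555)/(0 + 27974))/(-16 + 2*(-180)) = (11067/27974)/(-16 - 360) = (11067*(1/27974))/(-376) = (11067/27974)*(-1/376) = -11067/10518224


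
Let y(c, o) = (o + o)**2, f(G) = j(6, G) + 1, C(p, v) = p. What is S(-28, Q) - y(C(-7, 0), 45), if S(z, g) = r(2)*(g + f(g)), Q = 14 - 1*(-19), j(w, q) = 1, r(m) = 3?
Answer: -7995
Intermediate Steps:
Q = 33 (Q = 14 + 19 = 33)
f(G) = 2 (f(G) = 1 + 1 = 2)
y(c, o) = 4*o**2 (y(c, o) = (2*o)**2 = 4*o**2)
S(z, g) = 6 + 3*g (S(z, g) = 3*(g + 2) = 3*(2 + g) = 6 + 3*g)
S(-28, Q) - y(C(-7, 0), 45) = (6 + 3*33) - 4*45**2 = (6 + 99) - 4*2025 = 105 - 1*8100 = 105 - 8100 = -7995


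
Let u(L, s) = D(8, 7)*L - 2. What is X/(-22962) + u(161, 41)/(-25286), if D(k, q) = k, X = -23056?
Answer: 138366221/145154283 ≈ 0.95324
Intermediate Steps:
u(L, s) = -2 + 8*L (u(L, s) = 8*L - 2 = -2 + 8*L)
X/(-22962) + u(161, 41)/(-25286) = -23056/(-22962) + (-2 + 8*161)/(-25286) = -23056*(-1/22962) + (-2 + 1288)*(-1/25286) = 11528/11481 + 1286*(-1/25286) = 11528/11481 - 643/12643 = 138366221/145154283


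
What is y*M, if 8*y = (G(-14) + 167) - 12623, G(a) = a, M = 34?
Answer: -105995/2 ≈ -52998.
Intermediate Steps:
y = -6235/4 (y = ((-14 + 167) - 12623)/8 = (153 - 12623)/8 = (⅛)*(-12470) = -6235/4 ≈ -1558.8)
y*M = -6235/4*34 = -105995/2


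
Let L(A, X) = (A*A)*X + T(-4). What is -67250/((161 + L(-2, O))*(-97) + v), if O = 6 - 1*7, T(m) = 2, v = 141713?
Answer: -6725/12629 ≈ -0.53250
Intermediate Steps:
O = -1 (O = 6 - 7 = -1)
L(A, X) = 2 + X*A**2 (L(A, X) = (A*A)*X + 2 = A**2*X + 2 = X*A**2 + 2 = 2 + X*A**2)
-67250/((161 + L(-2, O))*(-97) + v) = -67250/((161 + (2 - 1*(-2)**2))*(-97) + 141713) = -67250/((161 + (2 - 1*4))*(-97) + 141713) = -67250/((161 + (2 - 4))*(-97) + 141713) = -67250/((161 - 2)*(-97) + 141713) = -67250/(159*(-97) + 141713) = -67250/(-15423 + 141713) = -67250/126290 = -67250*1/126290 = -6725/12629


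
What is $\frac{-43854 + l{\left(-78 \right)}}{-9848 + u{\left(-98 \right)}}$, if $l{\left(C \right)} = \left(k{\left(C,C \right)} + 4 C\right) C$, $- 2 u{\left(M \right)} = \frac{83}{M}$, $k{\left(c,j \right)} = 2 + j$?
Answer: $\frac{177576}{128675} \approx 1.38$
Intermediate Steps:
$u{\left(M \right)} = - \frac{83}{2 M}$ ($u{\left(M \right)} = - \frac{83 \frac{1}{M}}{2} = - \frac{83}{2 M}$)
$l{\left(C \right)} = C \left(2 + 5 C\right)$ ($l{\left(C \right)} = \left(\left(2 + C\right) + 4 C\right) C = \left(2 + 5 C\right) C = C \left(2 + 5 C\right)$)
$\frac{-43854 + l{\left(-78 \right)}}{-9848 + u{\left(-98 \right)}} = \frac{-43854 - 78 \left(2 + 5 \left(-78\right)\right)}{-9848 - \frac{83}{2 \left(-98\right)}} = \frac{-43854 - 78 \left(2 - 390\right)}{-9848 - - \frac{83}{196}} = \frac{-43854 - -30264}{-9848 + \frac{83}{196}} = \frac{-43854 + 30264}{- \frac{1930125}{196}} = \left(-13590\right) \left(- \frac{196}{1930125}\right) = \frac{177576}{128675}$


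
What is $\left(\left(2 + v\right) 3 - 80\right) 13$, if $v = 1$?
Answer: $-923$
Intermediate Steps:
$\left(\left(2 + v\right) 3 - 80\right) 13 = \left(\left(2 + 1\right) 3 - 80\right) 13 = \left(3 \cdot 3 - 80\right) 13 = \left(9 - 80\right) 13 = \left(-71\right) 13 = -923$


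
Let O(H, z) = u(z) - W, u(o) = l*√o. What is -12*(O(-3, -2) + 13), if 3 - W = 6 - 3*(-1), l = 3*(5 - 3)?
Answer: -228 - 72*I*√2 ≈ -228.0 - 101.82*I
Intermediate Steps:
l = 6 (l = 3*2 = 6)
u(o) = 6*√o
W = -6 (W = 3 - (6 - 3*(-1)) = 3 - (6 + 3) = 3 - 1*9 = 3 - 9 = -6)
O(H, z) = 6 + 6*√z (O(H, z) = 6*√z - 1*(-6) = 6*√z + 6 = 6 + 6*√z)
-12*(O(-3, -2) + 13) = -12*((6 + 6*√(-2)) + 13) = -12*((6 + 6*(I*√2)) + 13) = -12*((6 + 6*I*√2) + 13) = -12*(19 + 6*I*√2) = -228 - 72*I*√2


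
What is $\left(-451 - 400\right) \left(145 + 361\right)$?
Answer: $-430606$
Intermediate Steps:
$\left(-451 - 400\right) \left(145 + 361\right) = \left(-851\right) 506 = -430606$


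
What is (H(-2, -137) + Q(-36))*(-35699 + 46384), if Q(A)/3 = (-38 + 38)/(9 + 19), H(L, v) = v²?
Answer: 200546765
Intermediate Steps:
Q(A) = 0 (Q(A) = 3*((-38 + 38)/(9 + 19)) = 3*(0/28) = 3*(0*(1/28)) = 3*0 = 0)
(H(-2, -137) + Q(-36))*(-35699 + 46384) = ((-137)² + 0)*(-35699 + 46384) = (18769 + 0)*10685 = 18769*10685 = 200546765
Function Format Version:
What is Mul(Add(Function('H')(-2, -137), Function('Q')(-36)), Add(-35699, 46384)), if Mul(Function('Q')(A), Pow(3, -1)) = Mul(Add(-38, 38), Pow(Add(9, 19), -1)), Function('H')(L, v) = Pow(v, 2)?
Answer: 200546765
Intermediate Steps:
Function('Q')(A) = 0 (Function('Q')(A) = Mul(3, Mul(Add(-38, 38), Pow(Add(9, 19), -1))) = Mul(3, Mul(0, Pow(28, -1))) = Mul(3, Mul(0, Rational(1, 28))) = Mul(3, 0) = 0)
Mul(Add(Function('H')(-2, -137), Function('Q')(-36)), Add(-35699, 46384)) = Mul(Add(Pow(-137, 2), 0), Add(-35699, 46384)) = Mul(Add(18769, 0), 10685) = Mul(18769, 10685) = 200546765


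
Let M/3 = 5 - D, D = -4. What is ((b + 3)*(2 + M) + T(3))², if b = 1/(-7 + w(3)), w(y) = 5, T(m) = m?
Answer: 22801/4 ≈ 5700.3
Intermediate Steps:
M = 27 (M = 3*(5 - 1*(-4)) = 3*(5 + 4) = 3*9 = 27)
b = -½ (b = 1/(-7 + 5) = 1/(-2) = -½ ≈ -0.50000)
((b + 3)*(2 + M) + T(3))² = ((-½ + 3)*(2 + 27) + 3)² = ((5/2)*29 + 3)² = (145/2 + 3)² = (151/2)² = 22801/4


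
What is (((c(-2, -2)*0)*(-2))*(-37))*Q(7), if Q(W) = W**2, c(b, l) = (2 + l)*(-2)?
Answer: 0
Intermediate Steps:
c(b, l) = -4 - 2*l
(((c(-2, -2)*0)*(-2))*(-37))*Q(7) = ((((-4 - 2*(-2))*0)*(-2))*(-37))*7**2 = ((((-4 + 4)*0)*(-2))*(-37))*49 = (((0*0)*(-2))*(-37))*49 = ((0*(-2))*(-37))*49 = (0*(-37))*49 = 0*49 = 0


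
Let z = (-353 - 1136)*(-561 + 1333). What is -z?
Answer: 1149508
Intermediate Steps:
z = -1149508 (z = -1489*772 = -1149508)
-z = -1*(-1149508) = 1149508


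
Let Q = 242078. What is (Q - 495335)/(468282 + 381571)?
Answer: -253257/849853 ≈ -0.29800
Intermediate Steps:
(Q - 495335)/(468282 + 381571) = (242078 - 495335)/(468282 + 381571) = -253257/849853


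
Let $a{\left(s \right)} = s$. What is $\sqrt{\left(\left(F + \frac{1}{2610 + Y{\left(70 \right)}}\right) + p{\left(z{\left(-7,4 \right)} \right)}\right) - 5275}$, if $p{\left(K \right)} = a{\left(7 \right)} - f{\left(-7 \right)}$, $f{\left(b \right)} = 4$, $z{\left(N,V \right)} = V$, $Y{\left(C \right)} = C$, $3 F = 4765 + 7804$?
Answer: $\frac{11 i \sqrt{144553170}}{4020} \approx 32.899 i$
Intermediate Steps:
$F = \frac{12569}{3}$ ($F = \frac{4765 + 7804}{3} = \frac{1}{3} \cdot 12569 = \frac{12569}{3} \approx 4189.7$)
$p{\left(K \right)} = 3$ ($p{\left(K \right)} = 7 - 4 = 3$)
$\sqrt{\left(\left(F + \frac{1}{2610 + Y{\left(70 \right)}}\right) + p{\left(z{\left(-7,4 \right)} \right)}\right) - 5275} = \sqrt{\left(\left(\frac{12569}{3} + \frac{1}{2610 + 70}\right) + 3\right) - 5275} = \sqrt{\left(\left(\frac{12569}{3} + \frac{1}{2680}\right) + 3\right) - 5275} = \sqrt{\left(\frac{33684923}{8040} + 3\right) - 5275} = \sqrt{\frac{33709043}{8040} - 5275} = \sqrt{- \frac{8701957}{8040}} = \frac{11 i \sqrt{144553170}}{4020}$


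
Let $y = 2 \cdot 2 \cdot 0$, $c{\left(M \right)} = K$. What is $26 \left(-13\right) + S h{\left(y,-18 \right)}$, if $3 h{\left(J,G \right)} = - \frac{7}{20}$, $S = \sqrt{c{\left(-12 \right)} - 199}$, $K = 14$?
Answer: $-338 - \frac{7 i \sqrt{185}}{60} \approx -338.0 - 1.5868 i$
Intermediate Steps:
$c{\left(M \right)} = 14$
$S = i \sqrt{185}$ ($S = \sqrt{14 - 199} = \sqrt{-185} = i \sqrt{185} \approx 13.601 i$)
$y = 0$ ($y = 4 \cdot 0 = 0$)
$h{\left(J,G \right)} = - \frac{7}{60}$ ($h{\left(J,G \right)} = \frac{\left(-7\right) \frac{1}{20}}{3} = \frac{1}{3} \left(- \frac{7}{20}\right) = - \frac{7}{60}$)
$26 \left(-13\right) + S h{\left(y,-18 \right)} = 26 \left(-13\right) + i \sqrt{185} \left(- \frac{7}{60}\right) = -338 - \frac{7 i \sqrt{185}}{60}$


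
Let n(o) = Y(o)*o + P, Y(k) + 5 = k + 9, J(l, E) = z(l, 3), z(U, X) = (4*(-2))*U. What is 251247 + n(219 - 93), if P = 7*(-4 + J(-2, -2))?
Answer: 267711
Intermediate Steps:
z(U, X) = -8*U
J(l, E) = -8*l
Y(k) = 4 + k (Y(k) = -5 + (k + 9) = -5 + (9 + k) = 4 + k)
P = 84 (P = 7*(-4 - 8*(-2)) = 7*(-4 + 16) = 7*12 = 84)
n(o) = 84 + o*(4 + o) (n(o) = (4 + o)*o + 84 = o*(4 + o) + 84 = 84 + o*(4 + o))
251247 + n(219 - 93) = 251247 + (84 + (219 - 93)*(4 + (219 - 93))) = 251247 + (84 + 126*(4 + 126)) = 251247 + (84 + 126*130) = 251247 + (84 + 16380) = 251247 + 16464 = 267711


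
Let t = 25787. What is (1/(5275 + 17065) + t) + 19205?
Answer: 1005121281/22340 ≈ 44992.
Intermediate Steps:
(1/(5275 + 17065) + t) + 19205 = (1/(5275 + 17065) + 25787) + 19205 = (1/22340 + 25787) + 19205 = 576081581/22340 + 19205 = 1005121281/22340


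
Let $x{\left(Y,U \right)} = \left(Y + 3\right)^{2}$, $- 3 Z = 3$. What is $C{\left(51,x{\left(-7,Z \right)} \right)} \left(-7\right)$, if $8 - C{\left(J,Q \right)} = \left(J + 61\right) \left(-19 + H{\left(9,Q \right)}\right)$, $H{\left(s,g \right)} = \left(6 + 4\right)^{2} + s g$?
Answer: $176344$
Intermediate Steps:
$Z = -1$ ($Z = \left(- \frac{1}{3}\right) 3 = -1$)
$H{\left(s,g \right)} = 100 + g s$ ($H{\left(s,g \right)} = 10^{2} + g s = 100 + g s$)
$x{\left(Y,U \right)} = \left(3 + Y\right)^{2}$
$C{\left(J,Q \right)} = 8 - \left(61 + J\right) \left(81 + 9 Q\right)$ ($C{\left(J,Q \right)} = 8 - \left(J + 61\right) \left(-19 + \left(100 + Q 9\right)\right) = 8 - \left(61 + J\right) \left(-19 + \left(100 + 9 Q\right)\right) = 8 - \left(61 + J\right) \left(81 + 9 Q\right)$)
$C{\left(51,x{\left(-7,Z \right)} \right)} \left(-7\right) = \left(-4933 - 549 \left(3 - 7\right)^{2} + 19 \cdot 51 - 51 \left(100 + 9 \left(3 - 7\right)^{2}\right)\right) \left(-7\right) = \left(-4933 - 549 \left(-4\right)^{2} + 969 - 51 \left(100 + 9 \left(-4\right)^{2}\right)\right) \left(-7\right) = \left(-4933 - 8784 + 969 - 51 \left(100 + 9 \cdot 16\right)\right) \left(-7\right) = \left(-4933 - 8784 + 969 - 51 \left(100 + 144\right)\right) \left(-7\right) = \left(-4933 - 8784 + 969 - 51 \cdot 244\right) \left(-7\right) = \left(-4933 - 8784 + 969 - 12444\right) \left(-7\right) = \left(-25192\right) \left(-7\right) = 176344$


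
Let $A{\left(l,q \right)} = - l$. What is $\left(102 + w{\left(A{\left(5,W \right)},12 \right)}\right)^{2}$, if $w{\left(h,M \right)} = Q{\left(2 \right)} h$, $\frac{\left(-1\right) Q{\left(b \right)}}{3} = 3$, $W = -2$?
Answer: $21609$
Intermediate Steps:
$Q{\left(b \right)} = -9$ ($Q{\left(b \right)} = \left(-3\right) 3 = -9$)
$w{\left(h,M \right)} = - 9 h$
$\left(102 + w{\left(A{\left(5,W \right)},12 \right)}\right)^{2} = \left(102 - 9 \left(\left(-1\right) 5\right)\right)^{2} = \left(102 - -45\right)^{2} = \left(102 + 45\right)^{2} = 147^{2} = 21609$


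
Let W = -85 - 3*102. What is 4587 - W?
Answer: 4978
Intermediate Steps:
W = -391 (W = -85 - 306 = -391)
4587 - W = 4587 - 1*(-391) = 4587 + 391 = 4978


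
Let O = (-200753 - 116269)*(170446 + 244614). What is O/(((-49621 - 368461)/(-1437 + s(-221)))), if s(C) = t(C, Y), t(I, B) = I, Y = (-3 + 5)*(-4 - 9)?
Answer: -109082432444280/209041 ≈ -5.2182e+8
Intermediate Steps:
Y = -26 (Y = 2*(-13) = -26)
s(C) = C
O = -131583151320 (O = -317022*415060 = -131583151320)
O/(((-49621 - 368461)/(-1437 + s(-221)))) = -131583151320*(-1437 - 221)/(-49621 - 368461) = -131583151320/((-418082/(-1658))) = -131583151320/((-418082*(-1/1658))) = -131583151320/209041/829 = -131583151320*829/209041 = -109082432444280/209041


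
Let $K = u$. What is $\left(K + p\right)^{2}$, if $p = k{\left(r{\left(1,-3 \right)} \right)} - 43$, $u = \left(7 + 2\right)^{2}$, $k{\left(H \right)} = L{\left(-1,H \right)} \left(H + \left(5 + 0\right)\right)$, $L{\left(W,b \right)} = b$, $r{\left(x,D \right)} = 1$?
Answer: $1936$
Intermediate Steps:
$k{\left(H \right)} = H \left(5 + H\right)$ ($k{\left(H \right)} = H \left(H + \left(5 + 0\right)\right) = H \left(H + 5\right) = H \left(5 + H\right)$)
$u = 81$ ($u = 9^{2} = 81$)
$K = 81$
$p = -37$ ($p = 1 \left(5 + 1\right) - 43 = 1 \cdot 6 - 43 = 6 - 43 = -37$)
$\left(K + p\right)^{2} = \left(81 - 37\right)^{2} = 44^{2} = 1936$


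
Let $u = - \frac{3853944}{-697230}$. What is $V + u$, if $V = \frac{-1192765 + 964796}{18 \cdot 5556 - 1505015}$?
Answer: $\frac{309653617971}{54422946145} \approx 5.6898$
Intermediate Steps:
$V = \frac{227969}{1405007}$ ($V = - \frac{227969}{100008 - 1505015} = - \frac{227969}{-1405007} = \left(-227969\right) \left(- \frac{1}{1405007}\right) = \frac{227969}{1405007} \approx 0.16225$)
$u = \frac{214108}{38735}$ ($u = \left(-3853944\right) \left(- \frac{1}{697230}\right) = \frac{214108}{38735} \approx 5.5275$)
$V + u = \frac{227969}{1405007} + \frac{214108}{38735} = \frac{309653617971}{54422946145}$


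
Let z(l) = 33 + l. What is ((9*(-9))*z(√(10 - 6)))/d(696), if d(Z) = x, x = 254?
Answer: -2835/254 ≈ -11.161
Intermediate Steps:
d(Z) = 254
((9*(-9))*z(√(10 - 6)))/d(696) = ((9*(-9))*(33 + √(10 - 6)))/254 = -81*(33 + √4)*(1/254) = -81*(33 + 2)*(1/254) = -81*35*(1/254) = -2835*1/254 = -2835/254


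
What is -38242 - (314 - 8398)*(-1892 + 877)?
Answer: -8243502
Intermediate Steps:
-38242 - (314 - 8398)*(-1892 + 877) = -38242 - (-8084)*(-1015) = -38242 - 1*8205260 = -38242 - 8205260 = -8243502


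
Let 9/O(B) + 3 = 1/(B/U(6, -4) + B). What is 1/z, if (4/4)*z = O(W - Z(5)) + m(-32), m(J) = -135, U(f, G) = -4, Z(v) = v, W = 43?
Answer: -169/23328 ≈ -0.0072445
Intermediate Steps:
O(B) = 9/(-3 + 4/(3*B)) (O(B) = 9/(-3 + 1/(B/(-4) + B)) = 9/(-3 + 1/(B*(-¼) + B)) = 9/(-3 + 1/(-B/4 + B)) = 9/(-3 + 1/(3*B/4)) = 9/(-3 + 4/(3*B)))
z = -23328/169 (z = 27*(43 - 1*5)/(4 - 9*(43 - 1*5)) - 135 = 27*(43 - 5)/(4 - 9*(43 - 5)) - 135 = 27*38/(4 - 9*38) - 135 = 27*38/(4 - 342) - 135 = 27*38/(-338) - 135 = 27*38*(-1/338) - 135 = -513/169 - 135 = -23328/169 ≈ -138.04)
1/z = 1/(-23328/169) = -169/23328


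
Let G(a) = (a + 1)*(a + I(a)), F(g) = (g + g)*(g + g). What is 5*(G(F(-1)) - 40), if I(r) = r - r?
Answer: -100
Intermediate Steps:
I(r) = 0
F(g) = 4*g**2 (F(g) = (2*g)*(2*g) = 4*g**2)
G(a) = a*(1 + a) (G(a) = (a + 1)*(a + 0) = (1 + a)*a = a*(1 + a))
5*(G(F(-1)) - 40) = 5*((4*(-1)**2)*(1 + 4*(-1)**2) - 40) = 5*((4*1)*(1 + 4*1) - 40) = 5*(4*(1 + 4) - 40) = 5*(4*5 - 40) = 5*(20 - 40) = 5*(-20) = -100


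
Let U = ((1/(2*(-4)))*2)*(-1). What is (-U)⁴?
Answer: 1/256 ≈ 0.0039063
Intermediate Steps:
U = ¼ (U = (((½)*(-¼))*2)*(-1) = -⅛*2*(-1) = -¼*(-1) = ¼ ≈ 0.25000)
(-U)⁴ = (-1*¼)⁴ = (-¼)⁴ = 1/256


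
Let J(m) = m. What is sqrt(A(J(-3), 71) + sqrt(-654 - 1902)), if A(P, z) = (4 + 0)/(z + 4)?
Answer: sqrt(12 + 1350*I*sqrt(71))/15 ≈ 5.0304 + 5.0251*I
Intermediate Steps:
A(P, z) = 4/(4 + z)
sqrt(A(J(-3), 71) + sqrt(-654 - 1902)) = sqrt(4/(4 + 71) + sqrt(-654 - 1902)) = sqrt(4/75 + sqrt(-2556)) = sqrt(4*(1/75) + 6*I*sqrt(71)) = sqrt(4/75 + 6*I*sqrt(71))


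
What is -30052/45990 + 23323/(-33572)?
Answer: -148680751/110284020 ≈ -1.3482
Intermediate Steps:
-30052/45990 + 23323/(-33572) = -30052*1/45990 + 23323*(-1/33572) = -15026/22995 - 23323/33572 = -148680751/110284020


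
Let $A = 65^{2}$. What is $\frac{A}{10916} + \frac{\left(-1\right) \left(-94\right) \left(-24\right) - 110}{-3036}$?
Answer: $\frac{9663589}{8285244} \approx 1.1664$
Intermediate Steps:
$A = 4225$
$\frac{A}{10916} + \frac{\left(-1\right) \left(-94\right) \left(-24\right) - 110}{-3036} = \frac{4225}{10916} + \frac{\left(-1\right) \left(-94\right) \left(-24\right) - 110}{-3036} = 4225 \cdot \frac{1}{10916} + \left(94 \left(-24\right) - 110\right) \left(- \frac{1}{3036}\right) = \frac{4225}{10916} + \left(-2256 - 110\right) \left(- \frac{1}{3036}\right) = \frac{4225}{10916} - - \frac{1183}{1518} = \frac{4225}{10916} + \frac{1183}{1518} = \frac{9663589}{8285244}$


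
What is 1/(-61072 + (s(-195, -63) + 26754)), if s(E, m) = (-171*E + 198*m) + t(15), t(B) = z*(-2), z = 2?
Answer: -1/13451 ≈ -7.4344e-5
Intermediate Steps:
t(B) = -4 (t(B) = 2*(-2) = -4)
s(E, m) = -4 - 171*E + 198*m (s(E, m) = (-171*E + 198*m) - 4 = -4 - 171*E + 198*m)
1/(-61072 + (s(-195, -63) + 26754)) = 1/(-61072 + ((-4 - 171*(-195) + 198*(-63)) + 26754)) = 1/(-61072 + ((-4 + 33345 - 12474) + 26754)) = 1/(-61072 + (20867 + 26754)) = 1/(-61072 + 47621) = 1/(-13451) = -1/13451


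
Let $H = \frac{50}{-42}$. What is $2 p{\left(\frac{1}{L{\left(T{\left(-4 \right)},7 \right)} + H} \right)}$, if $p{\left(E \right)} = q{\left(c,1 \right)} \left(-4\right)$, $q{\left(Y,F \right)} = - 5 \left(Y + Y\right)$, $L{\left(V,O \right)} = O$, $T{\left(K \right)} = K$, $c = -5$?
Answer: $-400$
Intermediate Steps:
$q{\left(Y,F \right)} = - 10 Y$ ($q{\left(Y,F \right)} = - 5 \cdot 2 Y = - 10 Y$)
$H = - \frac{25}{21}$ ($H = 50 \left(- \frac{1}{42}\right) = - \frac{25}{21} \approx -1.1905$)
$p{\left(E \right)} = -200$ ($p{\left(E \right)} = \left(-10\right) \left(-5\right) \left(-4\right) = 50 \left(-4\right) = -200$)
$2 p{\left(\frac{1}{L{\left(T{\left(-4 \right)},7 \right)} + H} \right)} = 2 \left(-200\right) = -400$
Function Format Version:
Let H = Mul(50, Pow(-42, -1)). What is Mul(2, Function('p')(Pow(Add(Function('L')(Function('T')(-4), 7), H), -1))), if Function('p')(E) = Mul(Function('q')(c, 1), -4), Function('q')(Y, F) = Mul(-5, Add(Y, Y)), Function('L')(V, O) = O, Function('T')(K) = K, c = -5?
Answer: -400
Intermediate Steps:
Function('q')(Y, F) = Mul(-10, Y) (Function('q')(Y, F) = Mul(-5, Mul(2, Y)) = Mul(-10, Y))
H = Rational(-25, 21) (H = Mul(50, Rational(-1, 42)) = Rational(-25, 21) ≈ -1.1905)
Function('p')(E) = -200 (Function('p')(E) = Mul(Mul(-10, -5), -4) = Mul(50, -4) = -200)
Mul(2, Function('p')(Pow(Add(Function('L')(Function('T')(-4), 7), H), -1))) = Mul(2, -200) = -400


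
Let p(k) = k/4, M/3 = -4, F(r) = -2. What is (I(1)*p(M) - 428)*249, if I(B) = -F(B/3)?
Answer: -108066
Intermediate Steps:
M = -12 (M = 3*(-4) = -12)
I(B) = 2 (I(B) = -1*(-2) = 2)
p(k) = k/4 (p(k) = k*(1/4) = k/4)
(I(1)*p(M) - 428)*249 = (2*((1/4)*(-12)) - 428)*249 = (2*(-3) - 428)*249 = (-6 - 428)*249 = -434*249 = -108066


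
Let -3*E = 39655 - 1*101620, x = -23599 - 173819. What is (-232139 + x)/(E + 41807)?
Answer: -429557/62462 ≈ -6.8771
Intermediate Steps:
x = -197418
E = 20655 (E = -(39655 - 1*101620)/3 = -(39655 - 101620)/3 = -⅓*(-61965) = 20655)
(-232139 + x)/(E + 41807) = (-232139 - 197418)/(20655 + 41807) = -429557/62462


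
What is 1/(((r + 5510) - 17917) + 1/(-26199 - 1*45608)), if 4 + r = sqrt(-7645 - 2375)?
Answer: -31997079928573/397141592227815332 - 5156245249*I*sqrt(2505)/397141592227815332 ≈ -8.0568e-5 - 6.4982e-7*I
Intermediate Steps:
r = -4 + 2*I*sqrt(2505) (r = -4 + sqrt(-7645 - 2375) = -4 + sqrt(-10020) = -4 + 2*I*sqrt(2505) ≈ -4.0 + 100.1*I)
1/(((r + 5510) - 17917) + 1/(-26199 - 1*45608)) = 1/((((-4 + 2*I*sqrt(2505)) + 5510) - 17917) + 1/(-26199 - 1*45608)) = 1/(((5506 + 2*I*sqrt(2505)) - 17917) + 1/(-26199 - 45608)) = 1/((-12411 + 2*I*sqrt(2505)) + 1/(-71807)) = 1/((-12411 + 2*I*sqrt(2505)) - 1/71807) = 1/(-891196678/71807 + 2*I*sqrt(2505))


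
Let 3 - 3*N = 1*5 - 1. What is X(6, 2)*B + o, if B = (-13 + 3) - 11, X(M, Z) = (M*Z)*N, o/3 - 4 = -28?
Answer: 12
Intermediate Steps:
o = -72 (o = 12 + 3*(-28) = 12 - 84 = -72)
N = -1/3 (N = 1 - (1*5 - 1)/3 = 1 - (5 - 1)/3 = 1 - 1/3*4 = 1 - 4/3 = -1/3 ≈ -0.33333)
X(M, Z) = -M*Z/3 (X(M, Z) = (M*Z)*(-1/3) = -M*Z/3)
B = -21 (B = -10 - 11 = -21)
X(6, 2)*B + o = -1/3*6*2*(-21) - 72 = -4*(-21) - 72 = 84 - 72 = 12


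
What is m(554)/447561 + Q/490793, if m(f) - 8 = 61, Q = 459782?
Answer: 68604785473/73219935291 ≈ 0.93697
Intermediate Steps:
m(f) = 69 (m(f) = 8 + 61 = 69)
m(554)/447561 + Q/490793 = 69/447561 + 459782/490793 = 69*(1/447561) + 459782*(1/490793) = 23/149187 + 459782/490793 = 68604785473/73219935291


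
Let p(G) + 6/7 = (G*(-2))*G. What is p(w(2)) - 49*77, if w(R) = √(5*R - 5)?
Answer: -26487/7 ≈ -3783.9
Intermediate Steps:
w(R) = √(-5 + 5*R)
p(G) = -6/7 - 2*G² (p(G) = -6/7 + (G*(-2))*G = -6/7 + (-2*G)*G = -6/7 - 2*G²)
p(w(2)) - 49*77 = (-6/7 - 2*(√(-5 + 5*2))²) - 49*77 = (-6/7 - 2*(√(-5 + 10))²) - 3773 = (-6/7 - 2*(√5)²) - 3773 = (-6/7 - 2*5) - 3773 = (-6/7 - 10) - 3773 = -76/7 - 3773 = -26487/7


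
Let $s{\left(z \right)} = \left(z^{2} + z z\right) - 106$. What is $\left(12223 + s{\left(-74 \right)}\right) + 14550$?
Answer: $37619$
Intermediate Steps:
$s{\left(z \right)} = -106 + 2 z^{2}$ ($s{\left(z \right)} = \left(z^{2} + z^{2}\right) - 106 = 2 z^{2} - 106 = -106 + 2 z^{2}$)
$\left(12223 + s{\left(-74 \right)}\right) + 14550 = \left(12223 - \left(106 - 2 \left(-74\right)^{2}\right)\right) + 14550 = \left(12223 + \left(-106 + 2 \cdot 5476\right)\right) + 14550 = \left(12223 + \left(-106 + 10952\right)\right) + 14550 = \left(12223 + 10846\right) + 14550 = 23069 + 14550 = 37619$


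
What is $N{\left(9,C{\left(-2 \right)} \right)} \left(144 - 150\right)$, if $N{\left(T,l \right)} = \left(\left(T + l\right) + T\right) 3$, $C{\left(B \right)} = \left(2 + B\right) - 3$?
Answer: $-270$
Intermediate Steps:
$C{\left(B \right)} = -1 + B$
$N{\left(T,l \right)} = 3 l + 6 T$ ($N{\left(T,l \right)} = \left(l + 2 T\right) 3 = 3 l + 6 T$)
$N{\left(9,C{\left(-2 \right)} \right)} \left(144 - 150\right) = \left(3 \left(-1 - 2\right) + 6 \cdot 9\right) \left(144 - 150\right) = \left(3 \left(-3\right) + 54\right) \left(-6\right) = \left(-9 + 54\right) \left(-6\right) = 45 \left(-6\right) = -270$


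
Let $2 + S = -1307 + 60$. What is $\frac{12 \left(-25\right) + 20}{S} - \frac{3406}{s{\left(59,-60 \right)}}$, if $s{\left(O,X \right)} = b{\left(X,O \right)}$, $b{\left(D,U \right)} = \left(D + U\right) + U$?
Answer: $- \frac{2118927}{36221} \approx -58.5$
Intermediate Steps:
$S = -1249$ ($S = -2 + \left(-1307 + 60\right) = -2 - 1247 = -1249$)
$b{\left(D,U \right)} = D + 2 U$
$s{\left(O,X \right)} = X + 2 O$
$\frac{12 \left(-25\right) + 20}{S} - \frac{3406}{s{\left(59,-60 \right)}} = \frac{12 \left(-25\right) + 20}{-1249} - \frac{3406}{-60 + 2 \cdot 59} = \left(-300 + 20\right) \left(- \frac{1}{1249}\right) - \frac{3406}{-60 + 118} = \left(-280\right) \left(- \frac{1}{1249}\right) - \frac{3406}{58} = \frac{280}{1249} - \frac{1703}{29} = - \frac{2118927}{36221}$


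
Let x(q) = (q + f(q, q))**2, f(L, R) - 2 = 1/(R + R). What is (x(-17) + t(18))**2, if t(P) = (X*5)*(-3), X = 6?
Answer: 24674440561/1336336 ≈ 18464.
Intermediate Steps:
f(L, R) = 2 + 1/(2*R) (f(L, R) = 2 + 1/(R + R) = 2 + 1/(2*R))
t(P) = -90 (t(P) = (6*5)*(-3) = 30*(-3) = -90)
x(q) = (2 + q + 1/(2*q))**2 (x(q) = (q + (2 + 1/(2*q)))**2 = (2 + q + 1/(2*q))**2)
(x(-17) + t(18))**2 = ((2 - 17 + (1/2)/(-17))**2 - 90)**2 = ((2 - 17 + (1/2)*(-1/17))**2 - 90)**2 = ((2 - 17 - 1/34)**2 - 90)**2 = ((-511/34)**2 - 90)**2 = (261121/1156 - 90)**2 = (157081/1156)**2 = 24674440561/1336336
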